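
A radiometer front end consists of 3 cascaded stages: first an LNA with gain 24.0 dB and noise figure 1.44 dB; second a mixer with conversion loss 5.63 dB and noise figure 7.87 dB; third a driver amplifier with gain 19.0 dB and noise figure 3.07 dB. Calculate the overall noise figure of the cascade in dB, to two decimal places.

1.55 dB

Convert to linear (a loss of L dB is a gain of −L dB): F_i = 10^(NF_i/10), G_i = 10^(G_i,dB/10)
  Stage 1: F_1 = 10^(1.44/10) = 1.393, G_1 = 10^(24.0/10) = 251.2
  Stage 2: F_2 = 10^(7.87/10) = 6.124, G_2 = 10^(−5.63/10) = 0.2735
  Stage 3: F_3 = 10^(3.07/10) = 2.028, G_3 = 10^(19.0/10) = 79.43
Friis cascade:
  F = 1.393 + (6.124 − 1)/251.2 + (2.028 − 1)/68.71 = 1.429
NF = 10 log₁₀(1.429) = 1.55 dB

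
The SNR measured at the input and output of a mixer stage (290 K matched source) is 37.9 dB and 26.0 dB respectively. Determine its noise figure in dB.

NF (dB) = SNR_in(dB) − SNR_out(dB) when the source is at T₀
NF = 37.9 − 26.0 = 11.9 dB

11.9 dB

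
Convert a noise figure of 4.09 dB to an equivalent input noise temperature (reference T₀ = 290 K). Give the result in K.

F = 10^(4.09/10) = 2.56448
T_e = (F − 1)·T₀ = (2.56448 − 1) × 290 = 454 K

454 K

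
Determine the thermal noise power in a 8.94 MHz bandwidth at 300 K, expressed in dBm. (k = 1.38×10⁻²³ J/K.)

−104.3 dBm

P_n = kTB = 1.38×10⁻²³ × 300 × 8.94×10⁶ = 3.70×10⁻¹⁴ W
In dBm: 10 log₁₀(3.70×10⁻¹⁴ / 10⁻³) = −104.3 dBm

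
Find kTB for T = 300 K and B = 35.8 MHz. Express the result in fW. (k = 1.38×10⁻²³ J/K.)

148 fW

P_n = kTB = 1.38×10⁻²³ × 300 × 3.58×10⁷ = 1.48×10⁻¹³ W = 148 fW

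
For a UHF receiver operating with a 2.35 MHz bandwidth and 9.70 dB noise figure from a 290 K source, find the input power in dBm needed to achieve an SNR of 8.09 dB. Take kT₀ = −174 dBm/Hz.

−92.5 dBm

Sensitivity = −174 + 10 log₁₀(B) + NF + SNR_min
= −174 + 63.71 + 9.70 + 8.09
= −92.50 dBm → −92.5 dBm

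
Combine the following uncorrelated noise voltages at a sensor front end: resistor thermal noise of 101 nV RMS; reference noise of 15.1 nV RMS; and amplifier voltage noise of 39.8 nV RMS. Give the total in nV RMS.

110 nV

Uncorrelated sources add in power (mean-square): V_tot = √(ΣV_i²)
V_tot = √[(1.01×10⁻⁷)² + (1.51×10⁻⁸)² + (3.98×10⁻⁸)²] = 1.10×10⁻⁷ V = 110 nV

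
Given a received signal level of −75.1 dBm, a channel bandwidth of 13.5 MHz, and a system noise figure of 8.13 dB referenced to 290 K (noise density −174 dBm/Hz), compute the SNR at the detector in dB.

19.5 dB

Noise floor: N = −174 + 10 log₁₀(B) + NF
10 log₁₀(1.35×10⁷) = 71.3 dB
N = −174 + 71.3 + 8.13 = −94.57 dBm
SNR = P_sig − N = −75.1 − (−94.57) = 19.47 dB → 19.5 dB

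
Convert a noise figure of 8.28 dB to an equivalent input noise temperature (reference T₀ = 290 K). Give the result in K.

F = 10^(8.28/10) = 6.72977
T_e = (F − 1)·T₀ = (6.72977 − 1) × 290 = 1662 K

1662 K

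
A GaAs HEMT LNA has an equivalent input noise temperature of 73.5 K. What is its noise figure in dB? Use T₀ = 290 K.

0.981 dB

F = 1 + T_e/T₀ = 1 + 73.5/290 = 1.25345
NF = 10 log₁₀(1.25345) = 0.981 dB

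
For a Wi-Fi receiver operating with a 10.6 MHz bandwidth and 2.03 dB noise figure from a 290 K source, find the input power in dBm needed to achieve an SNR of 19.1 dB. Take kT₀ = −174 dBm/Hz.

Sensitivity = −174 + 10 log₁₀(B) + NF + SNR_min
= −174 + 70.25 + 2.03 + 19.1
= −82.62 dBm → −82.6 dBm

−82.6 dBm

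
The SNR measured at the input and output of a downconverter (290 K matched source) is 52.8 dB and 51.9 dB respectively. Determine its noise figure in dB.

0.9 dB

NF (dB) = SNR_in(dB) − SNR_out(dB) when the source is at T₀
NF = 52.8 − 51.9 = 0.9 dB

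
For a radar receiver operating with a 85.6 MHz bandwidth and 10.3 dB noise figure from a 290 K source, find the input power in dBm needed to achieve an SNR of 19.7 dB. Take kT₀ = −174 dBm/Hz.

−64.7 dBm

Sensitivity = −174 + 10 log₁₀(B) + NF + SNR_min
= −174 + 79.32 + 10.3 + 19.7
= −64.68 dBm → −64.7 dBm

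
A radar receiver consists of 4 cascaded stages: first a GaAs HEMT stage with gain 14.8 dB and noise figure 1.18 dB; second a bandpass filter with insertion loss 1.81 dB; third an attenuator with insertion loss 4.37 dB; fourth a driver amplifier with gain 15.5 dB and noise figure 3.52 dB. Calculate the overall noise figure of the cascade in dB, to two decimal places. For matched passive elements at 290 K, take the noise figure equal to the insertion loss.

Convert to linear (a loss of L dB is a gain of −L dB): F_i = 10^(NF_i/10), G_i = 10^(G_i,dB/10)
  Stage 1: F_1 = 10^(1.18/10) = 1.312, G_1 = 10^(14.8/10) = 30.20
  Stage 2: F_2 = 10^(1.81/10) = 1.517, G_2 = 10^(−1.81/10) = 0.6592
  Stage 3: F_3 = 10^(4.37/10) = 2.735, G_3 = 10^(−4.37/10) = 0.3656
  Stage 4: F_4 = 10^(3.52/10) = 2.249, G_4 = 10^(15.5/10) = 35.48
Friis cascade:
  F = 1.312 + (1.517 − 1)/30.20 + (2.735 − 1)/19.91 + (2.249 − 1)/7.278 = 1.588
NF = 10 log₁₀(1.588) = 2.01 dB

2.01 dB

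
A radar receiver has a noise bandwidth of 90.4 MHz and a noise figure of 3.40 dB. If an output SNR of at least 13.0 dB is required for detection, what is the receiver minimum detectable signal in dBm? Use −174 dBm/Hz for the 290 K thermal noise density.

−78.0 dBm

Sensitivity = −174 + 10 log₁₀(B) + NF + SNR_min
= −174 + 79.56 + 3.40 + 13.0
= −78.04 dBm → −78.0 dBm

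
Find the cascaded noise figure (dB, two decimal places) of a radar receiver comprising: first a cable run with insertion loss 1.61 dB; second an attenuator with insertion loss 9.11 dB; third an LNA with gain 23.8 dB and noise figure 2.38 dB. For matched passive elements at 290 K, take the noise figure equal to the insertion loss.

Convert to linear (a loss of L dB is a gain of −L dB): F_i = 10^(NF_i/10), G_i = 10^(G_i,dB/10)
  Stage 1: F_1 = 10^(1.61/10) = 1.449, G_1 = 10^(−1.61/10) = 0.6902
  Stage 2: F_2 = 10^(9.11/10) = 8.147, G_2 = 10^(−9.11/10) = 0.1227
  Stage 3: F_3 = 10^(2.38/10) = 1.730, G_3 = 10^(23.8/10) = 239.9
Friis cascade:
  F = 1.449 + (8.147 − 1)/0.6902 + (1.730 − 1)/0.08472 = 20.42
NF = 10 log₁₀(20.42) = 13.10 dB

13.10 dB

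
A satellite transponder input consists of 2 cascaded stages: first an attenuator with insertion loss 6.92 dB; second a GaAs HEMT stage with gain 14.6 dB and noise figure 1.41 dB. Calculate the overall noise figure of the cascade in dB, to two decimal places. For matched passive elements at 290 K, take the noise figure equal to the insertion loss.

Convert to linear (a loss of L dB is a gain of −L dB): F_i = 10^(NF_i/10), G_i = 10^(G_i,dB/10)
  Stage 1: F_1 = 10^(6.92/10) = 4.920, G_1 = 10^(−6.92/10) = 0.2032
  Stage 2: F_2 = 10^(1.41/10) = 1.384, G_2 = 10^(14.6/10) = 28.84
Friis cascade:
  F = 4.920 + (1.384 − 1)/0.2032 = 6.808
NF = 10 log₁₀(6.808) = 8.33 dB

8.33 dB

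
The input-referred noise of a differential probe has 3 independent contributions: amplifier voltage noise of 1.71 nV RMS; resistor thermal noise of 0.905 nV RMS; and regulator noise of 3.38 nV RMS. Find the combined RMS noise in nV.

Uncorrelated sources add in power (mean-square): V_tot = √(ΣV_i²)
V_tot = √[(1.71×10⁻⁹)² + (9.05×10⁻¹⁰)² + (3.38×10⁻⁹)²] = 3.89×10⁻⁹ V = 3.89 nV

3.89 nV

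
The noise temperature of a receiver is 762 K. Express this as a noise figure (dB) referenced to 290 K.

F = 1 + T_e/T₀ = 1 + 762/290 = 3.62759
NF = 10 log₁₀(3.62759) = 5.60 dB

5.60 dB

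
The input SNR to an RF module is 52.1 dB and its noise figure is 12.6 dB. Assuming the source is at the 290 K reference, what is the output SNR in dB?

39.5 dB

By definition F = SNR_in/SNR_out, so in dB: SNR_out = SNR_in − NF
SNR_out = 52.1 − 12.6 = 39.5 dB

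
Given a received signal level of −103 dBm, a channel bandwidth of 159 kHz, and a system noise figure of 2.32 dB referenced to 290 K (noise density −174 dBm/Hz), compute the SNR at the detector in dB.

Noise floor: N = −174 + 10 log₁₀(B) + NF
10 log₁₀(1.59×10⁵) = 52.01 dB
N = −174 + 52.01 + 2.32 = −119.67 dBm
SNR = P_sig − N = −103 − (−119.67) = 16.67 dB → 16.7 dB

16.7 dB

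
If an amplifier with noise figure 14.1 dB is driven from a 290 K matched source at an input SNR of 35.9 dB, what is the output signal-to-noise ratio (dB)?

By definition F = SNR_in/SNR_out, so in dB: SNR_out = SNR_in − NF
SNR_out = 35.9 − 14.1 = 21.8 dB

21.8 dB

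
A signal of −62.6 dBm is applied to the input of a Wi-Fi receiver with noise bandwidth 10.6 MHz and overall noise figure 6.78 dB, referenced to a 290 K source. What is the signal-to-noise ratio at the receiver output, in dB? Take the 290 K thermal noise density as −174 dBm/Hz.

Noise floor: N = −174 + 10 log₁₀(B) + NF
10 log₁₀(1.06×10⁷) = 70.25 dB
N = −174 + 70.25 + 6.78 = −96.97 dBm
SNR = P_sig − N = −62.6 − (−96.97) = 34.37 dB → 34.4 dB

34.4 dB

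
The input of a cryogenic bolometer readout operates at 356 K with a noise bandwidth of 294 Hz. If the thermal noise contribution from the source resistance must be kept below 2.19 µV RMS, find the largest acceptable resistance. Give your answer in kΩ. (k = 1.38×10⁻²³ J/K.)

Johnson–Nyquist: V_n = √(4kTRB) ⇒ R = V_n² / (4kTB)
4kTB = 4 × 1.38×10⁻²³ × 356 × 2.94×10² = 5.78×10⁻¹⁸
R = (2.19×10⁻⁶)² / 5.78×10⁻¹⁸ = 8.30×10⁵ Ω = 830 kΩ

830 kΩ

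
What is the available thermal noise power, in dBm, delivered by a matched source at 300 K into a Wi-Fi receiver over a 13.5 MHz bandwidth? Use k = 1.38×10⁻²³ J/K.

−102.5 dBm

P_n = kTB = 1.38×10⁻²³ × 300 × 1.35×10⁷ = 5.59×10⁻¹⁴ W
In dBm: 10 log₁₀(5.59×10⁻¹⁴ / 10⁻³) = −102.5 dBm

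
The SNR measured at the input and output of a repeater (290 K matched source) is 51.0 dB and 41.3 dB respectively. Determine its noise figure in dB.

9.7 dB

NF (dB) = SNR_in(dB) − SNR_out(dB) when the source is at T₀
NF = 51.0 − 41.3 = 9.7 dB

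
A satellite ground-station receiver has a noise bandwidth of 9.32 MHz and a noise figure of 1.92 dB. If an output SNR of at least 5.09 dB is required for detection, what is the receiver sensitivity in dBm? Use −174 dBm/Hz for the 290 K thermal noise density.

−97.3 dBm

Sensitivity = −174 + 10 log₁₀(B) + NF + SNR_min
= −174 + 69.69 + 1.92 + 5.09
= −97.30 dBm → −97.3 dBm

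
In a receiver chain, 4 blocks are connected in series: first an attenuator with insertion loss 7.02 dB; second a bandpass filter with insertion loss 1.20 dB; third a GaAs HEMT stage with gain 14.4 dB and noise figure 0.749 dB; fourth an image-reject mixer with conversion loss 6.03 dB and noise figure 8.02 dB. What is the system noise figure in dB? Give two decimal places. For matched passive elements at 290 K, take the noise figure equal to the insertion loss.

9.63 dB

Convert to linear (a loss of L dB is a gain of −L dB): F_i = 10^(NF_i/10), G_i = 10^(G_i,dB/10)
  Stage 1: F_1 = 10^(7.02/10) = 5.035, G_1 = 10^(−7.02/10) = 0.1986
  Stage 2: F_2 = 10^(1.20/10) = 1.318, G_2 = 10^(−1.20/10) = 0.7586
  Stage 3: F_3 = 10^(0.749/10) = 1.188, G_3 = 10^(14.4/10) = 27.54
  Stage 4: F_4 = 10^(8.02/10) = 6.339, G_4 = 10^(−6.03/10) = 0.2495
Friis cascade:
  F = 5.035 + (1.318 − 1)/0.1986 + (1.188 − 1)/0.1507 + (6.339 − 1)/4.150 = 9.173
NF = 10 log₁₀(9.173) = 9.63 dB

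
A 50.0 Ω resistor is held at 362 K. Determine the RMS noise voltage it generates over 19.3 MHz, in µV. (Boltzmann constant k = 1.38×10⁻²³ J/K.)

V_n = √(4kTRB)
4kTRB = 4 × 1.38×10⁻²³ × 362 × 5.00×10¹ × 1.93×10⁷ = 1.93×10⁻¹¹ V²
V_n = √(1.93×10⁻¹¹) = 4.39×10⁻⁶ V = 4.39 µV

4.39 µV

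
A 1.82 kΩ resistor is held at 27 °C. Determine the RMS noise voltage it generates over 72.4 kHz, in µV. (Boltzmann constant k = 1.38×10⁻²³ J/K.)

T = 27 °C + 273.15 = 300.15 K
V_n = √(4kTRB)
4kTRB = 4 × 1.38×10⁻²³ × 300.15 × 1.82×10³ × 7.24×10⁴ = 2.18×10⁻¹² V²
V_n = √(2.18×10⁻¹²) = 1.48×10⁻⁶ V = 1.48 µV

1.48 µV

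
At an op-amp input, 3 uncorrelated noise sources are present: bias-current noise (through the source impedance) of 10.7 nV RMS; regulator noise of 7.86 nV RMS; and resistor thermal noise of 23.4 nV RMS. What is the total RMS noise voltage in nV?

Uncorrelated sources add in power (mean-square): V_tot = √(ΣV_i²)
V_tot = √[(1.07×10⁻⁸)² + (7.86×10⁻⁹)² + (2.34×10⁻⁸)²] = 2.69×10⁻⁸ V = 26.9 nV

26.9 nV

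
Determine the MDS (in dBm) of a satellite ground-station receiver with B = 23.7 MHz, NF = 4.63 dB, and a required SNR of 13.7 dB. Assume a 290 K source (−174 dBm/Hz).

−81.9 dBm

Sensitivity = −174 + 10 log₁₀(B) + NF + SNR_min
= −174 + 73.75 + 4.63 + 13.7
= −81.92 dBm → −81.9 dBm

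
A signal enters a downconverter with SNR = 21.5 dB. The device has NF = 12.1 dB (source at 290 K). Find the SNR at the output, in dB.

By definition F = SNR_in/SNR_out, so in dB: SNR_out = SNR_in − NF
SNR_out = 21.5 − 12.1 = 9.4 dB

9.4 dB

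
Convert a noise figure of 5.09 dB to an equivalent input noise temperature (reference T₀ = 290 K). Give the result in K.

646 K

F = 10^(5.09/10) = 3.22849
T_e = (F − 1)·T₀ = (3.22849 − 1) × 290 = 646 K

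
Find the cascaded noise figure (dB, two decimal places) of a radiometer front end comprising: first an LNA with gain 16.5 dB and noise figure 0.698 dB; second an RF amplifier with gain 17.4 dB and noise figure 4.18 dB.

0.83 dB

Convert to linear (a loss of L dB is a gain of −L dB): F_i = 10^(NF_i/10), G_i = 10^(G_i,dB/10)
  Stage 1: F_1 = 10^(0.698/10) = 1.174, G_1 = 10^(16.5/10) = 44.67
  Stage 2: F_2 = 10^(4.18/10) = 2.618, G_2 = 10^(17.4/10) = 54.95
Friis cascade:
  F = 1.174 + (2.618 − 1)/44.67 = 1.211
NF = 10 log₁₀(1.211) = 0.83 dB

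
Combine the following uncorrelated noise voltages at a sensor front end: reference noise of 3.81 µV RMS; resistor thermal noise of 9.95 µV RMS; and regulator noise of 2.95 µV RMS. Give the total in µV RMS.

11.1 µV

Uncorrelated sources add in power (mean-square): V_tot = √(ΣV_i²)
V_tot = √[(3.81×10⁻⁶)² + (9.95×10⁻⁶)² + (2.95×10⁻⁶)²] = 1.11×10⁻⁵ V = 11.1 µV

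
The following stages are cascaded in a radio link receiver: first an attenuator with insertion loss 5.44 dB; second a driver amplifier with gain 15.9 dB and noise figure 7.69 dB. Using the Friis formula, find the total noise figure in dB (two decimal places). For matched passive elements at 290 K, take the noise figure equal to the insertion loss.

13.13 dB

Convert to linear (a loss of L dB is a gain of −L dB): F_i = 10^(NF_i/10), G_i = 10^(G_i,dB/10)
  Stage 1: F_1 = 10^(5.44/10) = 3.499, G_1 = 10^(−5.44/10) = 0.2858
  Stage 2: F_2 = 10^(7.69/10) = 5.875, G_2 = 10^(15.9/10) = 38.90
Friis cascade:
  F = 3.499 + (5.875 − 1)/0.2858 = 20.56
NF = 10 log₁₀(20.56) = 13.13 dB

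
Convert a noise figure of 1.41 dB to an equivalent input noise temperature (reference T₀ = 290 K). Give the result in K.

F = 10^(1.41/10) = 1.38357
T_e = (F − 1)·T₀ = (1.38357 − 1) × 290 = 111 K

111 K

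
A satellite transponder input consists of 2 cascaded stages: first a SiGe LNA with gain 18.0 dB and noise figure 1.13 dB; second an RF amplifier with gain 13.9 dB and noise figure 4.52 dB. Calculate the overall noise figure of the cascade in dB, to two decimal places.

Convert to linear (a loss of L dB is a gain of −L dB): F_i = 10^(NF_i/10), G_i = 10^(G_i,dB/10)
  Stage 1: F_1 = 10^(1.13/10) = 1.297, G_1 = 10^(18.0/10) = 63.10
  Stage 2: F_2 = 10^(4.52/10) = 2.831, G_2 = 10^(13.9/10) = 24.55
Friis cascade:
  F = 1.297 + (2.831 − 1)/63.10 = 1.326
NF = 10 log₁₀(1.326) = 1.23 dB

1.23 dB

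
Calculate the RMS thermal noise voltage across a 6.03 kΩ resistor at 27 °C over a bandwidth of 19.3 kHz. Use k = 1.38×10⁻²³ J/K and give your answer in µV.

1.39 µV

T = 27 °C + 273.15 = 300.15 K
V_n = √(4kTRB)
4kTRB = 4 × 1.38×10⁻²³ × 300.15 × 6.03×10³ × 1.93×10⁴ = 1.93×10⁻¹² V²
V_n = √(1.93×10⁻¹²) = 1.39×10⁻⁶ V = 1.39 µV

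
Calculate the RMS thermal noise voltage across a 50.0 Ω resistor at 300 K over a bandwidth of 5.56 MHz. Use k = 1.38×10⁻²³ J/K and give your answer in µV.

2.15 µV

V_n = √(4kTRB)
4kTRB = 4 × 1.38×10⁻²³ × 300 × 5.00×10¹ × 5.56×10⁶ = 4.60×10⁻¹² V²
V_n = √(4.60×10⁻¹²) = 2.15×10⁻⁶ V = 2.15 µV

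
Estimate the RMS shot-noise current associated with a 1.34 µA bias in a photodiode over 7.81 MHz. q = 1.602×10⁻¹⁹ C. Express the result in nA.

1.83 nA

I_n = √(2qI·B)
2qI·B = 2 × 1.602×10⁻¹⁹ × 1.34×10⁻⁶ × 7.81×10⁶ = 3.35×10⁻¹⁸ A²
I_n = √(3.35×10⁻¹⁸) = 1.83×10⁻⁹ A = 1.83 nA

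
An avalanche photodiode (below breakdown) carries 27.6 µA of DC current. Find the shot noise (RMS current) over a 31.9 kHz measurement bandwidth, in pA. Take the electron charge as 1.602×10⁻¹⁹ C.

531 pA

I_n = √(2qI·B)
2qI·B = 2 × 1.602×10⁻¹⁹ × 2.76×10⁻⁵ × 3.19×10⁴ = 2.82×10⁻¹⁹ A²
I_n = √(2.82×10⁻¹⁹) = 5.31×10⁻¹⁰ A = 531 pA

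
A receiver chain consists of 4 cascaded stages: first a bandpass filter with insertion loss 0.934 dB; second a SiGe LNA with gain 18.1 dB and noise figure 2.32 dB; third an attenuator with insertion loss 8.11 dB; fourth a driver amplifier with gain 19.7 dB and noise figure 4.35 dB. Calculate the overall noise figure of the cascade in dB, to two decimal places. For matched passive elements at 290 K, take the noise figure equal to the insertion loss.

3.86 dB

Convert to linear (a loss of L dB is a gain of −L dB): F_i = 10^(NF_i/10), G_i = 10^(G_i,dB/10)
  Stage 1: F_1 = 10^(0.934/10) = 1.240, G_1 = 10^(−0.934/10) = 0.8065
  Stage 2: F_2 = 10^(2.32/10) = 1.706, G_2 = 10^(18.1/10) = 64.57
  Stage 3: F_3 = 10^(8.11/10) = 6.471, G_3 = 10^(−8.11/10) = 0.1545
  Stage 4: F_4 = 10^(4.35/10) = 2.723, G_4 = 10^(19.7/10) = 93.33
Friis cascade:
  F = 1.240 + (1.706 − 1)/0.8065 + (6.471 − 1)/52.07 + (2.723 − 1)/8.046 = 2.435
NF = 10 log₁₀(2.435) = 3.86 dB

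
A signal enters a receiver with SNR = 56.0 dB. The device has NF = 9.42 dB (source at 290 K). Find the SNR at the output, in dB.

46.58 dB

By definition F = SNR_in/SNR_out, so in dB: SNR_out = SNR_in − NF
SNR_out = 56.0 − 9.42 = 46.58 dB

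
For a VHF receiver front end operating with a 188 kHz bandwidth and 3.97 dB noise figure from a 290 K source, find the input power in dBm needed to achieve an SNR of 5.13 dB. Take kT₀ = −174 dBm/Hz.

−112.2 dBm

Sensitivity = −174 + 10 log₁₀(B) + NF + SNR_min
= −174 + 52.74 + 3.97 + 5.13
= −112.16 dBm → −112.2 dBm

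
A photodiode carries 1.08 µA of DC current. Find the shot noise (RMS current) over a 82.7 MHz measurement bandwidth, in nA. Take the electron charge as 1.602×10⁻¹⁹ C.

I_n = √(2qI·B)
2qI·B = 2 × 1.602×10⁻¹⁹ × 1.08×10⁻⁶ × 8.27×10⁷ = 2.86×10⁻¹⁷ A²
I_n = √(2.86×10⁻¹⁷) = 5.35×10⁻⁹ A = 5.35 nA

5.35 nA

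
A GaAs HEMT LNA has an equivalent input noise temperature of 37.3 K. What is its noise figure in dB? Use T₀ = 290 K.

0.525 dB

F = 1 + T_e/T₀ = 1 + 37.3/290 = 1.12862
NF = 10 log₁₀(1.12862) = 0.525 dB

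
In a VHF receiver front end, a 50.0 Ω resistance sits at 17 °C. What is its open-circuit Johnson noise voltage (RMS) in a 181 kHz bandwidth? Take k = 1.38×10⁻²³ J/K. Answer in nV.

T = 17 °C + 273.15 = 290.15 K
V_n = √(4kTRB)
4kTRB = 4 × 1.38×10⁻²³ × 290.15 × 5.00×10¹ × 1.81×10⁵ = 1.45×10⁻¹³ V²
V_n = √(1.45×10⁻¹³) = 3.81×10⁻⁷ V = 381 nV

381 nV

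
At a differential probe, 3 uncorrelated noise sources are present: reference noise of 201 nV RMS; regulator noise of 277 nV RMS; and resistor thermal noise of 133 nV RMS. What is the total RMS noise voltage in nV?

367 nV

Uncorrelated sources add in power (mean-square): V_tot = √(ΣV_i²)
V_tot = √[(2.01×10⁻⁷)² + (2.77×10⁻⁷)² + (1.33×10⁻⁷)²] = 3.67×10⁻⁷ V = 367 nV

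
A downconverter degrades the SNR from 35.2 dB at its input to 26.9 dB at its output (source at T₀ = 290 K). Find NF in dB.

8.3 dB

NF (dB) = SNR_in(dB) − SNR_out(dB) when the source is at T₀
NF = 35.2 − 26.9 = 8.3 dB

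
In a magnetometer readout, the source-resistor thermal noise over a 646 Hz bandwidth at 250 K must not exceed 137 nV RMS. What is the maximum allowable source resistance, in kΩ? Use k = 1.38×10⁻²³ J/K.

2.11 kΩ

Johnson–Nyquist: V_n = √(4kTRB) ⇒ R = V_n² / (4kTB)
4kTB = 4 × 1.38×10⁻²³ × 250 × 6.46×10² = 8.91×10⁻¹⁸
R = (1.37×10⁻⁷)² / 8.91×10⁻¹⁸ = 2.11×10³ Ω = 2.11 kΩ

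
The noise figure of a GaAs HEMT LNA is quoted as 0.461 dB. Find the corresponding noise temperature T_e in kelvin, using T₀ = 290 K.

32.5 K

F = 10^(0.461/10) = 1.11199
T_e = (F − 1)·T₀ = (1.11199 − 1) × 290 = 32.5 K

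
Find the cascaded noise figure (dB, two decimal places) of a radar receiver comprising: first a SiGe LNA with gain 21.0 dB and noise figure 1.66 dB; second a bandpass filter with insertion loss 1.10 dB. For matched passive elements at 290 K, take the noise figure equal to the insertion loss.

1.67 dB

Convert to linear (a loss of L dB is a gain of −L dB): F_i = 10^(NF_i/10), G_i = 10^(G_i,dB/10)
  Stage 1: F_1 = 10^(1.66/10) = 1.466, G_1 = 10^(21.0/10) = 125.9
  Stage 2: F_2 = 10^(1.10/10) = 1.288, G_2 = 10^(−1.10/10) = 0.7762
Friis cascade:
  F = 1.466 + (1.288 − 1)/125.9 = 1.468
NF = 10 log₁₀(1.468) = 1.67 dB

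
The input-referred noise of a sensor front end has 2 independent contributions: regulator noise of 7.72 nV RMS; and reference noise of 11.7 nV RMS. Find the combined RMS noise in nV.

Uncorrelated sources add in power (mean-square): V_tot = √(ΣV_i²)
V_tot = √[(7.72×10⁻⁹)² + (1.17×10⁻⁸)²] = 1.40×10⁻⁸ V = 14.0 nV

14.0 nV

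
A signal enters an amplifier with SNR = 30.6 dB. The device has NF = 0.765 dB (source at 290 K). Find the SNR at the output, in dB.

By definition F = SNR_in/SNR_out, so in dB: SNR_out = SNR_in − NF
SNR_out = 30.6 − 0.765 = 29.835 dB

29.835 dB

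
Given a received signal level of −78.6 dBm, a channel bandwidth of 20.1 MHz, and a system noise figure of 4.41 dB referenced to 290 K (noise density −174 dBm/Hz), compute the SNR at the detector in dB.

Noise floor: N = −174 + 10 log₁₀(B) + NF
10 log₁₀(2.01×10⁷) = 73.03 dB
N = −174 + 73.03 + 4.41 = −96.56 dBm
SNR = P_sig − N = −78.6 − (−96.56) = 17.96 dB → 18.0 dB

18.0 dB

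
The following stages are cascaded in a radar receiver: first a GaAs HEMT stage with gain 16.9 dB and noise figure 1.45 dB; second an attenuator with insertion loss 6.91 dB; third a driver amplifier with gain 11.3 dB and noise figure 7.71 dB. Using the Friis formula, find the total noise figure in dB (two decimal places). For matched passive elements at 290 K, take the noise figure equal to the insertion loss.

2.94 dB

Convert to linear (a loss of L dB is a gain of −L dB): F_i = 10^(NF_i/10), G_i = 10^(G_i,dB/10)
  Stage 1: F_1 = 10^(1.45/10) = 1.396, G_1 = 10^(16.9/10) = 48.98
  Stage 2: F_2 = 10^(6.91/10) = 4.909, G_2 = 10^(−6.91/10) = 0.2037
  Stage 3: F_3 = 10^(7.71/10) = 5.902, G_3 = 10^(11.3/10) = 13.49
Friis cascade:
  F = 1.396 + (4.909 − 1)/48.98 + (5.902 − 1)/9.977 = 1.968
NF = 10 log₁₀(1.968) = 2.94 dB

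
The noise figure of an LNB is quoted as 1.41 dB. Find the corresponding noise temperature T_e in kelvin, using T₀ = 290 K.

F = 10^(1.41/10) = 1.38357
T_e = (F − 1)·T₀ = (1.38357 − 1) × 290 = 111 K

111 K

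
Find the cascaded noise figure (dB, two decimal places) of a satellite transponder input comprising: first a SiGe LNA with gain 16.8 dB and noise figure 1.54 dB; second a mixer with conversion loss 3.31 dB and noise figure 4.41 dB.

Convert to linear (a loss of L dB is a gain of −L dB): F_i = 10^(NF_i/10), G_i = 10^(G_i,dB/10)
  Stage 1: F_1 = 10^(1.54/10) = 1.426, G_1 = 10^(16.8/10) = 47.86
  Stage 2: F_2 = 10^(4.41/10) = 2.761, G_2 = 10^(−3.31/10) = 0.4667
Friis cascade:
  F = 1.426 + (2.761 − 1)/47.86 = 1.462
NF = 10 log₁₀(1.462) = 1.65 dB

1.65 dB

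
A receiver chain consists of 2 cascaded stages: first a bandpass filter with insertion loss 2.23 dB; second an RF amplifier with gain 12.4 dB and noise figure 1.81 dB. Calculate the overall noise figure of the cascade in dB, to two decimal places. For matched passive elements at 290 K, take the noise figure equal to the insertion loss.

4.04 dB

Convert to linear (a loss of L dB is a gain of −L dB): F_i = 10^(NF_i/10), G_i = 10^(G_i,dB/10)
  Stage 1: F_1 = 10^(2.23/10) = 1.671, G_1 = 10^(−2.23/10) = 0.5984
  Stage 2: F_2 = 10^(1.81/10) = 1.517, G_2 = 10^(12.4/10) = 17.38
Friis cascade:
  F = 1.671 + (1.517 − 1)/0.5984 = 2.535
NF = 10 log₁₀(2.535) = 4.04 dB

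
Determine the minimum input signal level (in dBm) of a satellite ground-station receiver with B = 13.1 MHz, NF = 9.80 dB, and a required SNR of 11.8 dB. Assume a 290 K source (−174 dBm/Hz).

Sensitivity = −174 + 10 log₁₀(B) + NF + SNR_min
= −174 + 71.17 + 9.80 + 11.8
= −81.23 dBm → −81.2 dBm

−81.2 dBm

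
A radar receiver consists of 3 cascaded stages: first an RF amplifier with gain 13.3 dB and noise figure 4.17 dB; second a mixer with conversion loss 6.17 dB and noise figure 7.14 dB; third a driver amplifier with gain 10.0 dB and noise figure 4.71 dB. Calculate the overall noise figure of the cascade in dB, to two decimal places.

Convert to linear (a loss of L dB is a gain of −L dB): F_i = 10^(NF_i/10), G_i = 10^(G_i,dB/10)
  Stage 1: F_1 = 10^(4.17/10) = 2.612, G_1 = 10^(13.3/10) = 21.38
  Stage 2: F_2 = 10^(7.14/10) = 5.176, G_2 = 10^(−6.17/10) = 0.2415
  Stage 3: F_3 = 10^(4.71/10) = 2.958, G_3 = 10^(10.0/10) = 10.00
Friis cascade:
  F = 2.612 + (5.176 − 1)/21.38 + (2.958 − 1)/5.164 = 3.187
NF = 10 log₁₀(3.187) = 5.03 dB

5.03 dB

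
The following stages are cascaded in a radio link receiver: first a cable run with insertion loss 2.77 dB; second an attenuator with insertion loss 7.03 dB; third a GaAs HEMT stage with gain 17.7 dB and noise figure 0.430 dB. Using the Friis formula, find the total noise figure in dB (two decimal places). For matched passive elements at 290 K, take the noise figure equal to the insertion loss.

Convert to linear (a loss of L dB is a gain of −L dB): F_i = 10^(NF_i/10), G_i = 10^(G_i,dB/10)
  Stage 1: F_1 = 10^(2.77/10) = 1.892, G_1 = 10^(−2.77/10) = 0.5284
  Stage 2: F_2 = 10^(7.03/10) = 5.047, G_2 = 10^(−7.03/10) = 0.1982
  Stage 3: F_3 = 10^(0.430/10) = 1.104, G_3 = 10^(17.7/10) = 58.88
Friis cascade:
  F = 1.892 + (5.047 − 1)/0.5284 + (1.104 − 1)/0.1047 = 10.54
NF = 10 log₁₀(10.54) = 10.23 dB

10.23 dB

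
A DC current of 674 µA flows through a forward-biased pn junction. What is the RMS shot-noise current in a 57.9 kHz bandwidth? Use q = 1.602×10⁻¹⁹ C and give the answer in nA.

3.54 nA

I_n = √(2qI·B)
2qI·B = 2 × 1.602×10⁻¹⁹ × 6.74×10⁻⁴ × 5.79×10⁴ = 1.25×10⁻¹⁷ A²
I_n = √(1.25×10⁻¹⁷) = 3.54×10⁻⁹ A = 3.54 nA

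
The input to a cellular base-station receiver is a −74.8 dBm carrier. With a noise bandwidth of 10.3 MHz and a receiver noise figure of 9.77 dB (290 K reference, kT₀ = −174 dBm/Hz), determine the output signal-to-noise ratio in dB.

Noise floor: N = −174 + 10 log₁₀(B) + NF
10 log₁₀(1.03×10⁷) = 70.13 dB
N = −174 + 70.13 + 9.77 = −94.10 dBm
SNR = P_sig − N = −74.8 − (−94.10) = 19.30 dB → 19.3 dB

19.3 dB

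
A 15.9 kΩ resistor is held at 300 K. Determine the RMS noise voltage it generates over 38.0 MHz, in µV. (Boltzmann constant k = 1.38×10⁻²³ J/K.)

V_n = √(4kTRB)
4kTRB = 4 × 1.38×10⁻²³ × 300 × 1.59×10⁴ × 3.80×10⁷ = 1.00×10⁻⁸ V²
V_n = √(1.00×10⁻⁸) = 1.00×10⁻⁴ V = 100 µV

100 µV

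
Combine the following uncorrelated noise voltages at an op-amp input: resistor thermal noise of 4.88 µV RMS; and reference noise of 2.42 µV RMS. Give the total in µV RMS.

Uncorrelated sources add in power (mean-square): V_tot = √(ΣV_i²)
V_tot = √[(4.88×10⁻⁶)² + (2.42×10⁻⁶)²] = 5.45×10⁻⁶ V = 5.45 µV

5.45 µV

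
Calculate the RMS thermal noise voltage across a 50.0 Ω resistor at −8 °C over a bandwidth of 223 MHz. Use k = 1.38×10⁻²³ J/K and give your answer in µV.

12.8 µV

T = −8 °C + 273.15 = 265.15 K
V_n = √(4kTRB)
4kTRB = 4 × 1.38×10⁻²³ × 265.15 × 5.00×10¹ × 2.23×10⁸ = 1.63×10⁻¹⁰ V²
V_n = √(1.63×10⁻¹⁰) = 1.28×10⁻⁵ V = 12.8 µV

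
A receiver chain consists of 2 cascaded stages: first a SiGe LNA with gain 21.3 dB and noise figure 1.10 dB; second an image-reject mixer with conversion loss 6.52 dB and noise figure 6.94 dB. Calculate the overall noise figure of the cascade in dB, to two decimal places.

1.20 dB

Convert to linear (a loss of L dB is a gain of −L dB): F_i = 10^(NF_i/10), G_i = 10^(G_i,dB/10)
  Stage 1: F_1 = 10^(1.10/10) = 1.288, G_1 = 10^(21.3/10) = 134.9
  Stage 2: F_2 = 10^(6.94/10) = 4.943, G_2 = 10^(−6.52/10) = 0.2228
Friis cascade:
  F = 1.288 + (4.943 − 1)/134.9 = 1.317
NF = 10 log₁₀(1.317) = 1.20 dB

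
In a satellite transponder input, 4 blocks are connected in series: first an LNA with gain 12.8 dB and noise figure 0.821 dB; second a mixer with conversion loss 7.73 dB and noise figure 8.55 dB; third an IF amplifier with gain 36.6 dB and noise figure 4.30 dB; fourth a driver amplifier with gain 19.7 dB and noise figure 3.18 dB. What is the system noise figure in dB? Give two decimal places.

3.13 dB

Convert to linear (a loss of L dB is a gain of −L dB): F_i = 10^(NF_i/10), G_i = 10^(G_i,dB/10)
  Stage 1: F_1 = 10^(0.821/10) = 1.208, G_1 = 10^(12.8/10) = 19.05
  Stage 2: F_2 = 10^(8.55/10) = 7.161, G_2 = 10^(−7.73/10) = 0.1687
  Stage 3: F_3 = 10^(4.30/10) = 2.692, G_3 = 10^(36.6/10) = 4571
  Stage 4: F_4 = 10^(3.18/10) = 2.080, G_4 = 10^(19.7/10) = 93.33
Friis cascade:
  F = 1.208 + (7.161 − 1)/19.05 + (2.692 − 1)/3.214 + (2.080 − 1)/1.469×10⁴ = 2.058
NF = 10 log₁₀(2.058) = 3.13 dB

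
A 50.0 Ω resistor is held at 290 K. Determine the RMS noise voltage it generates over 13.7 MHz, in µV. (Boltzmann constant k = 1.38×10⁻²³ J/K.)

V_n = √(4kTRB)
4kTRB = 4 × 1.38×10⁻²³ × 290 × 5.00×10¹ × 1.37×10⁷ = 1.10×10⁻¹¹ V²
V_n = √(1.10×10⁻¹¹) = 3.31×10⁻⁶ V = 3.31 µV

3.31 µV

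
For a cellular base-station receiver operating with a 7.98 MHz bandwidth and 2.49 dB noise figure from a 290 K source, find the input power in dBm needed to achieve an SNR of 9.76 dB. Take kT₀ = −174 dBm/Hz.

−92.7 dBm

Sensitivity = −174 + 10 log₁₀(B) + NF + SNR_min
= −174 + 69.02 + 2.49 + 9.76
= −92.73 dBm → −92.7 dBm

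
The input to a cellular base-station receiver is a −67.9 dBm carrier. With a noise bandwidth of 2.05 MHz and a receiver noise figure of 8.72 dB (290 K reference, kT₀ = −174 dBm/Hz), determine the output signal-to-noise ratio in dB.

34.3 dB

Noise floor: N = −174 + 10 log₁₀(B) + NF
10 log₁₀(2.05×10⁶) = 63.12 dB
N = −174 + 63.12 + 8.72 = −102.16 dBm
SNR = P_sig − N = −67.9 − (−102.16) = 34.26 dB → 34.3 dB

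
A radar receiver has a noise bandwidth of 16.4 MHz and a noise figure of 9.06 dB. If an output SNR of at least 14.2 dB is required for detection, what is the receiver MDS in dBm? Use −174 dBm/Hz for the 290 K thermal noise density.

−78.6 dBm

Sensitivity = −174 + 10 log₁₀(B) + NF + SNR_min
= −174 + 72.15 + 9.06 + 14.2
= −78.59 dBm → −78.6 dBm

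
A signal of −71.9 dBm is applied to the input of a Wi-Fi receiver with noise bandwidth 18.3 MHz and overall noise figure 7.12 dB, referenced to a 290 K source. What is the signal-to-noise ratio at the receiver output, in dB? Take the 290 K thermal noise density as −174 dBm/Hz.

22.4 dB

Noise floor: N = −174 + 10 log₁₀(B) + NF
10 log₁₀(1.83×10⁷) = 72.62 dB
N = −174 + 72.62 + 7.12 = −94.26 dBm
SNR = P_sig − N = −71.9 − (−94.26) = 22.36 dB → 22.4 dB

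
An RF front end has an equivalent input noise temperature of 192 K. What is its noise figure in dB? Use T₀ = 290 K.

F = 1 + T_e/T₀ = 1 + 192/290 = 1.66207
NF = 10 log₁₀(1.66207) = 2.21 dB

2.21 dB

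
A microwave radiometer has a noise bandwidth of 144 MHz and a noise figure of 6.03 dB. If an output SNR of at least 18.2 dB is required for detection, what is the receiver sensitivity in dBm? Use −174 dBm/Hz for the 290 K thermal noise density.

−68.2 dBm

Sensitivity = −174 + 10 log₁₀(B) + NF + SNR_min
= −174 + 81.58 + 6.03 + 18.2
= −68.19 dBm → −68.2 dBm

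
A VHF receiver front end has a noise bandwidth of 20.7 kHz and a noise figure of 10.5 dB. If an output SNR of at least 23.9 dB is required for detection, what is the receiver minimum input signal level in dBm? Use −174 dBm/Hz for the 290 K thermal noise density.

Sensitivity = −174 + 10 log₁₀(B) + NF + SNR_min
= −174 + 43.16 + 10.5 + 23.9
= −96.44 dBm → −96.4 dBm

−96.4 dBm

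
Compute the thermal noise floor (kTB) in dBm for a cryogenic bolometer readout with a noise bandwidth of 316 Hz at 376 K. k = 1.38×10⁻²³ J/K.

−147.9 dBm

P_n = kTB = 1.38×10⁻²³ × 376 × 3.16×10² = 1.64×10⁻¹⁸ W
In dBm: 10 log₁₀(1.64×10⁻¹⁸ / 10⁻³) = −147.9 dBm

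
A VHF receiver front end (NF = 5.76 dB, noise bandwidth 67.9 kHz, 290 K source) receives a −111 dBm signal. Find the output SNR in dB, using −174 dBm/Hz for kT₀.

Noise floor: N = −174 + 10 log₁₀(B) + NF
10 log₁₀(6.79×10⁴) = 48.32 dB
N = −174 + 48.32 + 5.76 = −119.92 dBm
SNR = P_sig − N = −111 − (−119.92) = 8.92 dB → 8.9 dB

8.9 dB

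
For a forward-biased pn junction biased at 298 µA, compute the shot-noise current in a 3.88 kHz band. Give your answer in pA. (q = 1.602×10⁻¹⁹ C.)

609 pA

I_n = √(2qI·B)
2qI·B = 2 × 1.602×10⁻¹⁹ × 2.98×10⁻⁴ × 3.88×10³ = 3.70×10⁻¹⁹ A²
I_n = √(3.70×10⁻¹⁹) = 6.09×10⁻¹⁰ A = 609 pA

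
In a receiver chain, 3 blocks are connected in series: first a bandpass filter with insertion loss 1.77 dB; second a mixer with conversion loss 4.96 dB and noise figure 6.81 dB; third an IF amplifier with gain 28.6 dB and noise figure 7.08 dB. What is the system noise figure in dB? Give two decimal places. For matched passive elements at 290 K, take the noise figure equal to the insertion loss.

14.24 dB

Convert to linear (a loss of L dB is a gain of −L dB): F_i = 10^(NF_i/10), G_i = 10^(G_i,dB/10)
  Stage 1: F_1 = 10^(1.77/10) = 1.503, G_1 = 10^(−1.77/10) = 0.6653
  Stage 2: F_2 = 10^(6.81/10) = 4.797, G_2 = 10^(−4.96/10) = 0.3192
  Stage 3: F_3 = 10^(7.08/10) = 5.105, G_3 = 10^(28.6/10) = 724.4
Friis cascade:
  F = 1.503 + (4.797 − 1)/0.6653 + (5.105 − 1)/0.2123 = 26.54
NF = 10 log₁₀(26.54) = 14.24 dB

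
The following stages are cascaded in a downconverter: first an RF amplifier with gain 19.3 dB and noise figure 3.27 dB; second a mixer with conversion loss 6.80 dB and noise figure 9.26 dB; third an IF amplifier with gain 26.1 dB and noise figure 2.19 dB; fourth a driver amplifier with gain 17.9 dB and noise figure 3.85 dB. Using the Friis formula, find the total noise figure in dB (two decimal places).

3.52 dB

Convert to linear (a loss of L dB is a gain of −L dB): F_i = 10^(NF_i/10), G_i = 10^(G_i,dB/10)
  Stage 1: F_1 = 10^(3.27/10) = 2.123, G_1 = 10^(19.3/10) = 85.11
  Stage 2: F_2 = 10^(9.26/10) = 8.433, G_2 = 10^(−6.80/10) = 0.2089
  Stage 3: F_3 = 10^(2.19/10) = 1.656, G_3 = 10^(26.1/10) = 407.4
  Stage 4: F_4 = 10^(3.85/10) = 2.427, G_4 = 10^(17.9/10) = 61.66
Friis cascade:
  F = 2.123 + (8.433 − 1)/85.11 + (1.656 − 1)/17.78 + (2.427 − 1)/7244 = 2.248
NF = 10 log₁₀(2.248) = 3.52 dB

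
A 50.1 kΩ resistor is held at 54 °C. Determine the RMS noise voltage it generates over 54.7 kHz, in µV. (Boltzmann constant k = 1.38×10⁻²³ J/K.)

7.03 µV

T = 54 °C + 273.15 = 327.15 K
V_n = √(4kTRB)
4kTRB = 4 × 1.38×10⁻²³ × 327.15 × 5.01×10⁴ × 5.47×10⁴ = 4.95×10⁻¹¹ V²
V_n = √(4.95×10⁻¹¹) = 7.03×10⁻⁶ V = 7.03 µV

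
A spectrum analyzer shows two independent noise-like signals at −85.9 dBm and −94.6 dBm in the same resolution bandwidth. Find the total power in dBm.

Convert to linear, add, convert back:
P₁ = 2.57×10⁻¹² W, P₂ = 3.47×10⁻¹³ W
P_tot = 2.92×10⁻¹² W → 10 log₁₀(P_tot / 10⁻³) = −85.4 dBm

−85.4 dBm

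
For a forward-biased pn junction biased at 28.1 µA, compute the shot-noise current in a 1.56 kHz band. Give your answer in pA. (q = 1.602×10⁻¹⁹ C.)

119 pA

I_n = √(2qI·B)
2qI·B = 2 × 1.602×10⁻¹⁹ × 2.81×10⁻⁵ × 1.56×10³ = 1.40×10⁻²⁰ A²
I_n = √(1.40×10⁻²⁰) = 1.19×10⁻¹⁰ A = 119 pA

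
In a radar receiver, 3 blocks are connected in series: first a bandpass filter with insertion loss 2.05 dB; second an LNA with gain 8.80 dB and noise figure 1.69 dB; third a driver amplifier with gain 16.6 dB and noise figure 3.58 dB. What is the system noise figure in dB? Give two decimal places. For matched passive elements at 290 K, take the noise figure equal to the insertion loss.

4.21 dB

Convert to linear (a loss of L dB is a gain of −L dB): F_i = 10^(NF_i/10), G_i = 10^(G_i,dB/10)
  Stage 1: F_1 = 10^(2.05/10) = 1.603, G_1 = 10^(−2.05/10) = 0.6237
  Stage 2: F_2 = 10^(1.69/10) = 1.476, G_2 = 10^(8.80/10) = 7.586
  Stage 3: F_3 = 10^(3.58/10) = 2.280, G_3 = 10^(16.6/10) = 45.71
Friis cascade:
  F = 1.603 + (1.476 − 1)/0.6237 + (2.280 − 1)/4.732 = 2.637
NF = 10 log₁₀(2.637) = 4.21 dB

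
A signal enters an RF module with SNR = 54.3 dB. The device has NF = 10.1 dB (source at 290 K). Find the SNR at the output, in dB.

By definition F = SNR_in/SNR_out, so in dB: SNR_out = SNR_in − NF
SNR_out = 54.3 − 10.1 = 44.2 dB

44.2 dB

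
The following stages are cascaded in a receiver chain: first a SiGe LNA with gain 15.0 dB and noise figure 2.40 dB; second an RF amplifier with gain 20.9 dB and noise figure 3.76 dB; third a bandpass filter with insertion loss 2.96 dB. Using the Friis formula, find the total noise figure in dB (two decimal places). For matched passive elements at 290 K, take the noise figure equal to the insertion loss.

Convert to linear (a loss of L dB is a gain of −L dB): F_i = 10^(NF_i/10), G_i = 10^(G_i,dB/10)
  Stage 1: F_1 = 10^(2.40/10) = 1.738, G_1 = 10^(15.0/10) = 31.62
  Stage 2: F_2 = 10^(3.76/10) = 2.377, G_2 = 10^(20.9/10) = 123.0
  Stage 3: F_3 = 10^(2.96/10) = 1.977, G_3 = 10^(−2.96/10) = 0.5058
Friis cascade:
  F = 1.738 + (2.377 − 1)/31.62 + (1.977 − 1)/3890 = 1.782
NF = 10 log₁₀(1.782) = 2.51 dB

2.51 dB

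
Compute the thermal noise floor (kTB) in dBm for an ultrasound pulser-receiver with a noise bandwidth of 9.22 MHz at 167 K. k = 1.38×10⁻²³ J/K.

−106.7 dBm

P_n = kTB = 1.38×10⁻²³ × 167 × 9.22×10⁶ = 2.12×10⁻¹⁴ W
In dBm: 10 log₁₀(2.12×10⁻¹⁴ / 10⁻³) = −106.7 dBm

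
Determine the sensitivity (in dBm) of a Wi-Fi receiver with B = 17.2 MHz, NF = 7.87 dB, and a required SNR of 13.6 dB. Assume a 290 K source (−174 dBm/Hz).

Sensitivity = −174 + 10 log₁₀(B) + NF + SNR_min
= −174 + 72.36 + 7.87 + 13.6
= −80.17 dBm → −80.2 dBm

−80.2 dBm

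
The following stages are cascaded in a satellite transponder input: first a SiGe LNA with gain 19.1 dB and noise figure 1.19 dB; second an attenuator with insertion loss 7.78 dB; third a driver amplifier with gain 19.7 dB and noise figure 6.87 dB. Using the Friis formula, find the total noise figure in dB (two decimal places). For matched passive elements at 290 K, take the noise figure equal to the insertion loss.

2.21 dB

Convert to linear (a loss of L dB is a gain of −L dB): F_i = 10^(NF_i/10), G_i = 10^(G_i,dB/10)
  Stage 1: F_1 = 10^(1.19/10) = 1.315, G_1 = 10^(19.1/10) = 81.28
  Stage 2: F_2 = 10^(7.78/10) = 5.998, G_2 = 10^(−7.78/10) = 0.1667
  Stage 3: F_3 = 10^(6.87/10) = 4.864, G_3 = 10^(19.7/10) = 93.33
Friis cascade:
  F = 1.315 + (5.998 − 1)/81.28 + (4.864 − 1)/13.55 = 1.662
NF = 10 log₁₀(1.662) = 2.21 dB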